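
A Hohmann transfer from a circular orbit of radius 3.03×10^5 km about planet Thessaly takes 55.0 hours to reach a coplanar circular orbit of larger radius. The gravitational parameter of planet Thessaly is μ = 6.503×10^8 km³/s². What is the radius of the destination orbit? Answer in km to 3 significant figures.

r₂ = 2.44×10^6 km

Transfer time t = 55.0 hours = 1.980×10^5 s, and t = π√(a_t³/μ).
So a_t = (μ t²/π²)^(1/3) = (6.503×10^8 × (1.980×10^5)² / π²)^(1/3) = 1.3721×10^6 km.
Since a_t = (r₁ + r₂)/2, r₂ = 2a_t − r₁ = 2×1.3721×10^6 − 3.030×10^5 = 2.4412×10^6 km.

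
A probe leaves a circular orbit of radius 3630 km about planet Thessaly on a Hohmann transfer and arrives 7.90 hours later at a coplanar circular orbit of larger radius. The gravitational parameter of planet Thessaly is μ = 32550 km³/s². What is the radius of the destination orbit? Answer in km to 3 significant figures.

Transfer time t = 7.90 hours = 28440 s, and t = π√(a_t³/μ).
So a_t = (μ t²/π²)^(1/3) = (32550 × (28440)² / π²)^(1/3) = 13869 km.
Since a_t = (r₁ + r₂)/2, r₂ = 2a_t − r₁ = 2×13869 − 3630 = 24108 km.

r₂ = 24100 km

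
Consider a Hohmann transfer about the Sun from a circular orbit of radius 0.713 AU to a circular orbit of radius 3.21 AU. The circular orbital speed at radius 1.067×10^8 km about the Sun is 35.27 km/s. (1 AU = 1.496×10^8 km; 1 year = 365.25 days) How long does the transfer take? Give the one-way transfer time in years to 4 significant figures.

t = 1.374 years

From the circular-orbit relation v² = μ/r at r = 1.067×10^8 km: μ = v²r = (35.27)² × 1.067×10^8 = 1.32732×10^11 km³/s².
In km: r₁ = 0.713 × 1.496×10^8 = 1.066648×10^8 km; r₂ = 3.21 × 1.496×10^8 = 4.80216×10^8 km.
The Hohmann ellipse has a_t = (r₁ + r₂)/2 = 2.934404×10^8 km.
Transfer time t = π√(a_t³/μ) = π√((2.934404×10^8)³ / 1.32732×10^11) = 4.335×10^7 s.
Converting: 4.335×10^7 s ÷ 3.15576×10^7 s/year (365.25 × 86400) = 1.374 years.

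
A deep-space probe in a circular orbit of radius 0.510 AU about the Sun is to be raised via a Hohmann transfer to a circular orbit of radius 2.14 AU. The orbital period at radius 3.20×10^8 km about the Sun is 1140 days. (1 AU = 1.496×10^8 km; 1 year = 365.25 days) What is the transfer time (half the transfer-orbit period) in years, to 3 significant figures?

From Kepler's third law T² = 4π²r³/μ at r = 3.20×10^8 km, T = 1140 days = 1140 × 86400 s = 9.8496×10^7 s: μ = 4π²r³/T² = 1.33344×10^11 km³/s².
In km: r₁ = 0.510 × 1.496×10^8 = 7.6296×10^7 km; r₂ = 2.14 × 1.496×10^8 = 3.20144×10^8 km.
The Hohmann ellipse has a_t = (r₁ + r₂)/2 = 1.9822×10^8 km.
By Kepler's third law the transfer-orbit period is T = 2π√(a_t³/μ), so t = T/2 = 2.401×10^7 s.
Converting: 2.401×10^7 s ÷ 3.15576×10^7 s/year (365.25 × 86400) = 0.761 years.

t = 0.761 years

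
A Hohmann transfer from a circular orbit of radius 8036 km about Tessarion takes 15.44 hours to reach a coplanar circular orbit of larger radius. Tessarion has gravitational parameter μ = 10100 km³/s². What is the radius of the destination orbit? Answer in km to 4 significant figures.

r₂ = 21320 km

Transfer time t = 15.44 hours = 55584 s, and t = π√(a_t³/μ).
So a_t = (μ t²/π²)^(1/3) = (10100 × (55584)² / π²)^(1/3) = 14677 km.
Since a_t = (r₁ + r₂)/2, r₂ = 2a_t − r₁ = 2×14677 − 8036 = 21318 km.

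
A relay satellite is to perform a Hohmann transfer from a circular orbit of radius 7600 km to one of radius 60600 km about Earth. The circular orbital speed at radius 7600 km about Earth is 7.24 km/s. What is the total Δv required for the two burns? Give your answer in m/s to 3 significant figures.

Δv = 3770 m/s

From the circular-orbit relation v² = μ/r at r = 7600 km: μ = v²r = (7.24)² × 7600 = 3.98374×10^5 km³/s².
The Hohmann ellipse has a_t = (r₁ + r₂)/2 = 34100 km.
At r₁ the circular-orbit speed is v₁ = √(μ/r₁) = 7.2400 km/s.
Transfer-orbit speed at r₁ (vis-viva): v_p = √[μ(2/r₁ − 1/a_t)] = 9.6516 km/s.
First burn Δv₁ = |v_p − v₁| = 2.4116 km/s.
At r₂, v₂ = √(μ/r₂) = 2.5639 km/s.
Transfer-orbit speed at r₂: v_a = √[μ(2/r₂ − 1/a_t)] = 1.2104 km/s.
Second burn Δv₂ = |v₂ − v_a| = 1.3535 km/s.
Total Δv = Δv₁ + Δv₂ = 3.765 km/s.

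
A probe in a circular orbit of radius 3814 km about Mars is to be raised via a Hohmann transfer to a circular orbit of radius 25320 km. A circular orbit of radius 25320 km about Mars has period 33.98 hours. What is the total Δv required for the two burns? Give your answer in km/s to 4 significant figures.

Δv = 1.702 km/s

From Kepler's third law T² = 4π²r³/μ at r = 25320 km, T = 33.98 hours = 33.98 × 3600 s = 1.22328×10^5 s: μ = 4π²r³/T² = 42825.2 km³/s².
The Hohmann ellipse has a_t = (r₁ + r₂)/2 = 14567 km.
Circular speed at r₁: v₁ = √(μ/r₁) = √(42825.2/3814) = 3.351 km/s.
Transfer-orbit speed at r₁ (vis-viva equation): v_p = √[μ(2/r₁ − 1/a_t)] = 4.418 km/s.
First burn Δv₁ = |v_p − v₁| = 1.067 km/s.
Circular speed at r₂: v₂ = √(μ/r₂) = 1.30052 km/s.
Transfer-orbit speed at r₂: v_a = √[μ(2/r₂ − 1/a_t)] = 0.665462 km/s.
Second burn Δv₂ = |v₂ − v_a| = 0.6351 km/s.
Total Δv = Δv₁ + Δv₂ = 1.702 km/s.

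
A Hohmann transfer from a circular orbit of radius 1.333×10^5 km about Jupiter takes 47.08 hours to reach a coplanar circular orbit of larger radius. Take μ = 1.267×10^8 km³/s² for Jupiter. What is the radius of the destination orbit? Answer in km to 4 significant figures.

Transfer time t = 47.08 hours = 1.69488×10^5 s, and t = π√(a_t³/μ).
So a_t = (μ t²/π²)^(1/3) = (1.267×10^8 × (1.69488×10^5)² / π²)^(1/3) = 7.1711×10^5 km.
Since a_t = (r₁ + r₂)/2, r₂ = 2a_t − r₁ = 2×7.1711×10^5 − 1.333×10^5 = 1.30092×10^6 km.

r₂ = 1.301×10^6 km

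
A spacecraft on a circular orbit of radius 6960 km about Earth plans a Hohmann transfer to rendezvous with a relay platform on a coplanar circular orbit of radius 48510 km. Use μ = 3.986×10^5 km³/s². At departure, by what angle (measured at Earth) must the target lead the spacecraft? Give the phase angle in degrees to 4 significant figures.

φ = 102.2°

Transfer-ellipse semi-major axis a_t = (r₁ + r₂)/2 = (6960 + 48510)/2 = 27735 km.
The half-period of the transfer ellipse is t = π√(a_t³/μ) = 22983.9 s.
Target angular speed ω₂ = √(μ/r₂³) = 5.90911×10^-5 rad/s.
Angle swept by the target during transfer: ω₂·t = 1.35814 rad = 77.82°.
The spacecraft traverses 180° on the transfer ellipse, so the target must lead by 180° − 77.82° = 102.2°.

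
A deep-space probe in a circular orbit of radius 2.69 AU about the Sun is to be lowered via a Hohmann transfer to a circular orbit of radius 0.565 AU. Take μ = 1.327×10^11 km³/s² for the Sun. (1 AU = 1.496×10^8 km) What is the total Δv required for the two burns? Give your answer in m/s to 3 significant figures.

Δv = 18800 m/s

In km: r₁ = 2.69 × 1.496×10^8 = 4.02424×10^8 km; r₂ = 0.565 × 1.496×10^8 = 8.4524×10^7 km.
The Hohmann ellipse has a_t = (r₁ + r₂)/2 = 2.43474×10^8 km.
At r₁ the circular-orbit speed is v₁ = √(μ/r₁) = 18.16 km/s.
On the transfer ellipse at r₁, v² = μ(2/r − 1/a) gives v_a = √[μ(2/r₁ − 1/a_t)] = 10.70 km/s.
First burn Δv₁ = |v_a − v₁| = 7.460 km/s.
Circular speed at r₂: v₂ = √(μ/r₂) = 39.62 km/s.
Transfer-orbit speed at r₂: v_p = √[μ(2/r₂ − 1/a_t)] = 50.94 km/s.
Second burn Δv₂ = |v₂ − v_p| = 11.32 km/s.
Total Δv = Δv₁ + Δv₂ = 18.78 km/s.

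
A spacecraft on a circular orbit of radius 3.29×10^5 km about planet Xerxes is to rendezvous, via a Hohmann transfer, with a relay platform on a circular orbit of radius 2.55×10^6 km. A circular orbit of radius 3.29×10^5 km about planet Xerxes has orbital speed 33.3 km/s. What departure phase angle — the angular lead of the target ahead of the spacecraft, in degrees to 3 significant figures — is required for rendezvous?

φ = 104°

From the circular-orbit relation v² = μ/r at r = 3.29×10^5 km: μ = v²r = (33.3)² × 3.29×10^5 = 3.64825×10^8 km³/s².
The Hohmann ellipse has a_t = (r₁ + r₂)/2 = 1.4395×10^6 km.
Transfer time t = π√(a_t³/μ) = 2.84070×10^5 s.
The target's mean motion on its circular orbit is ω₂ = √(μ/r₂³) = 4.69064×10^-6 rad/s.
Angle swept by the target during transfer: ω₂·t = 1.33247 rad = 76.34°.
Arrival is 180° from departure on the ellipse, so φ = 180° − 76.34° = 104°.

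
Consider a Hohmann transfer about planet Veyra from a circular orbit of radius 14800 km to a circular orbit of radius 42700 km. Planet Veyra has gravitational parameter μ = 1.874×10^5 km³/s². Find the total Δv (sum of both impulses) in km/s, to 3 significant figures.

The Hohmann ellipse has a_t = (r₁ + r₂)/2 = 28750 km.
Circular speed at r₁: v₁ = √(μ/r₁) = √(1.874×10^5/14800) = 3.5584 km/s.
Transfer-orbit speed at r₁ (vis-viva equation): v_p = √[μ(2/r₁ − 1/a_t)] = 4.3366 km/s.
First burn Δv₁ = |v_p − v₁| = 0.7782 km/s.
At r₂, v₂ = √(μ/r₂) = 2.09494 km/s.
Transfer-orbit speed at r₂: v_a = √[μ(2/r₂ − 1/a_t)] = 1.50308 km/s.
Second burn Δv₂ = |v₂ − v_a| = 0.5919 km/s.
Δv = Δv₁ + Δv₂ = 0.7782 + 0.5919 = 1.370 km/s.

Δv = 1.37 km/s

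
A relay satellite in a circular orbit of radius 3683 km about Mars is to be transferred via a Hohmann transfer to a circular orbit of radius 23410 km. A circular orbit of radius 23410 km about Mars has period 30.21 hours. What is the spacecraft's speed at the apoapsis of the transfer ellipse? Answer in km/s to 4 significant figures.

From Kepler's third law T² = 4π²r³/μ at r = 23410 km, T = 30.21 hours = 30.21 × 3600 s = 1.08756×10^5 s: μ = 4π²r³/T² = 42821.1 km³/s².
Transfer-ellipse semi-major axis a_t = (r₁ + r₂)/2 = (3683 + 23410)/2 = 13546.5 km.
At apoapsis, r = 23410 km.
From the vis-viva equation, v = √[μ(2/r − 1/a_t)] = 0.7052 km/s.

v = 0.7052 km/s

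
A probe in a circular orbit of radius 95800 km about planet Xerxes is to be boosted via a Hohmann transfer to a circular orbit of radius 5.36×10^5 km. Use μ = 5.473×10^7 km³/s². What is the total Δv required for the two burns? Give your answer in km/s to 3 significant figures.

Transfer-ellipse semi-major axis a_t = (r₁ + r₂)/2 = (95800 + 5.360×10^5)/2 = 3.159×10^5 km.
At r₁ the circular-orbit speed is v₁ = √(μ/r₁) = 23.902 km/s.
Transfer-orbit speed at r₁ (vis-viva equation): v_p = √[μ(2/r₁ − 1/a_t)] = 31.134 km/s.
First burn Δv₁ = |v_p − v₁| = 7.232 km/s.
At r₂, v₂ = √(μ/r₂) = 10.105 km/s.
Transfer-orbit speed at r₂: v_a = √[μ(2/r₂ − 1/a_t)] = 5.5647 km/s.
Second burn Δv₂ = |v₂ − v_a| = 4.540 km/s.
Total Δv = Δv₁ + Δv₂ = 11.77 km/s.

Δv = 11.8 km/s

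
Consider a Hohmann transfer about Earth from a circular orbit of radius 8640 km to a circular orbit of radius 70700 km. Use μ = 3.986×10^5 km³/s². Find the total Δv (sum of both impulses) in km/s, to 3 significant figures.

Δv = 3.54 km/s

The Hohmann ellipse has a_t = (r₁ + r₂)/2 = 39670 km.
Circular speed at r₁: v₁ = √(μ/r₁) = √(3.986×10^5/8640) = 6.79222 km/s.
On the transfer ellipse at r₁, v² = μ(2/r − 1/a) gives v_p = √[μ(2/r₁ − 1/a_t)] = 9.06756 km/s.
First burn Δv₁ = |v_p − v₁| = 2.2753 km/s.
At r₂, v₂ = √(μ/r₂) = 2.3744 km/s.
Transfer-orbit speed at r₂: v_a = √[μ(2/r₂ − 1/a_t)] = 1.1081 km/s.
Second burn Δv₂ = |v₂ − v_a| = 1.2663 km/s.
Δv = Δv₁ + Δv₂ = 2.2753 + 1.2663 = 3.542 km/s.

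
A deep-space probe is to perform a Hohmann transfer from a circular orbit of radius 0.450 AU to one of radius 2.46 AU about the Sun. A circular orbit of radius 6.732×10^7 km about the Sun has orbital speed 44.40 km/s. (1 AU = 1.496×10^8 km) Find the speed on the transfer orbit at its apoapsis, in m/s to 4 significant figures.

From the circular-orbit relation v² = μ/r at r = 6.732×10^7 km: μ = v²r = (44.40)² × 6.732×10^7 = 1.32712×10^11 km³/s².
In km: r₁ = 0.450 × 1.496×10^8 = 6.732×10^7 km; r₂ = 2.46 × 1.496×10^8 = 3.68016×10^8 km.
Semi-major axis of the transfer orbit: a_t = (6.732×10^7 + 3.68016×10^8)/2 = 2.17668×10^8 km.
At apoapsis, r = 3.68016×10^8 km.
From the vis-viva equation, v = √[μ(2/r − 1/a_t)] = 10.56 km/s.

v = 10560 m/s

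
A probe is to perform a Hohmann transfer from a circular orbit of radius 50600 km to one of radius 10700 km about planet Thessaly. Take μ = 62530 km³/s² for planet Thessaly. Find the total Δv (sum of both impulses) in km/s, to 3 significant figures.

Semi-major axis of the transfer orbit: a_t = (50600 + 10700)/2 = 30650 km.
Circular speed at r₁: v₁ = √(μ/r₁) = √(62530/50600) = 1.11165 km/s.
Transfer-orbit speed at r₁ (vis-viva): v_a = √[μ(2/r₁ − 1/a_t)] = 0.656819 km/s.
First burn Δv₁ = |v_a − v₁| = 0.45483 km/s.
Circular speed at r₂: v₂ = √(μ/r₂) = 2.41742 km/s.
Transfer-orbit speed at r₂: v_p = √[μ(2/r₂ − 1/a_t)] = 3.10608 km/s.
Second burn Δv₂ = |v₂ − v_p| = 0.68866 km/s.
Δv = Δv₁ + Δv₂ = 0.45483 + 0.68866 = 1.143 km/s.

Δv = 1.14 km/s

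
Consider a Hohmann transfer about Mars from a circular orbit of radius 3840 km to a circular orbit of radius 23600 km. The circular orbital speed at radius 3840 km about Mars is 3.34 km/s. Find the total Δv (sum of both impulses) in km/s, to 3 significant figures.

From the circular-orbit relation v² = μ/r at r = 3840 km: μ = v²r = (3.34)² × 3840 = 42837.5 km³/s².
The Hohmann ellipse has a_t = (r₁ + r₂)/2 = 13720 km.
Circular speed at r₁: v₁ = √(μ/r₁) = √(42837.5/3840) = 3.3400 km/s.
On the transfer ellipse at r₁, vis-viva equation gives v_p = √[μ(2/r₁ − 1/a_t)] = 4.3805 km/s.
First burn Δv₁ = |v_p − v₁| = 1.0405 km/s.
Circular speed at r₂: v₂ = √(μ/r₂) = 1.34727 km/s.
Transfer-orbit speed at r₂: v_a = √[μ(2/r₂ − 1/a_t)] = 0.712762 km/s.
Second burn Δv₂ = |v₂ − v_a| = 0.63451 km/s.
Δv = Δv₁ + Δv₂ = 1.0405 + 0.63451 = 1.675 km/s.

Δv = 1.68 km/s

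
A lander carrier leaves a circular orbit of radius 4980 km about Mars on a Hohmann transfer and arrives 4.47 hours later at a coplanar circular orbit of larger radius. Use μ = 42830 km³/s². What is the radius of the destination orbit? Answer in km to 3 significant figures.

r₂ = 15800 km

Transfer time t = 4.47 hours = 16092 s, and t = π√(a_t³/μ).
So a_t = (μ t²/π²)^(1/3) = (42830 × (16092)² / π²)^(1/3) = 10397 km.
Since a_t = (r₁ + r₂)/2, r₂ = 2a_t − r₁ = 2×10397 − 4980 = 15814 km.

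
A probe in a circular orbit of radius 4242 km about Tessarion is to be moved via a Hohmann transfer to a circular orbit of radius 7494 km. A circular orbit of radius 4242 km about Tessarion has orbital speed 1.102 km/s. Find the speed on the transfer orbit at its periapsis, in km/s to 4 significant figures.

v = 1.245 km/s

From the circular-orbit relation v² = μ/r at r = 4242 km: μ = v²r = (1.102)² × 4242 = 5151.50 km³/s².
The Hohmann ellipse has a_t = (r₁ + r₂)/2 = 5868 km.
At periapsis, r = 4242 km.
Applying v² = μ(2/r − 1/a_t): v = 1.245 km/s.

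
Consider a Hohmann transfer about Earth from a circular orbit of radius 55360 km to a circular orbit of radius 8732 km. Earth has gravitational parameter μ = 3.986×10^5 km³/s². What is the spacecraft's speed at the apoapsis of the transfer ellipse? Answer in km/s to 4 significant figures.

v = 1.401 km/s

Transfer-ellipse semi-major axis a_t = (r₁ + r₂)/2 = (55360 + 8732)/2 = 32046 km.
At apoapsis, r = 55360 km.
Vis-viva: v = √[μ(2/r − 1/a_t)] = √[3.986×10^5 × (2/55360 − 1/32046)] = 1.401 km/s.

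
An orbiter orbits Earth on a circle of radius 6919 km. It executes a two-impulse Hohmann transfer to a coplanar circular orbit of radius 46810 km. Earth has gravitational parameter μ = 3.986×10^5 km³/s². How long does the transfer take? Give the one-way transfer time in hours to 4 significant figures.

Transfer-ellipse semi-major axis a_t = (r₁ + r₂)/2 = (6919 + 46810)/2 = 26864.5 km.
Transfer time t = π√(a_t³/μ) = π√((26864.5)³ / 3.986×10^5) = 21910 s.
Converting: 21910 s ÷ 3600 s/hour = 6.086 hours.

t = 6.086 hours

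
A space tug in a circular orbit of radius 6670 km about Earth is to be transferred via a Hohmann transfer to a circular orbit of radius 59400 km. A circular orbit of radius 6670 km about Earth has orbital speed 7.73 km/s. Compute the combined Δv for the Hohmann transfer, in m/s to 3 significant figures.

Δv = 4060 m/s

From the circular-orbit relation v² = μ/r at r = 6670 km: μ = v²r = (7.73)² × 6670 = 3.98552×10^5 km³/s².
The Hohmann ellipse has a_t = (r₁ + r₂)/2 = 33035 km.
Circular speed at r₁: v₁ = √(μ/r₁) = √(3.98552×10^5/6670) = 7.73000 km/s.
Transfer-orbit speed at r₁ (vis-viva equation): v_p = √[μ(2/r₁ − 1/a_t)] = 10.3654 km/s.
First burn Δv₁ = |v_p − v₁| = 2.6354 km/s.
Circular speed at r₂: v₂ = √(μ/r₂) = 2.5903 km/s.
Transfer-orbit speed at r₂: v_a = √[μ(2/r₂ − 1/a_t)] = 1.1639 km/s.
Second burn Δv₂ = |v₂ − v_a| = 1.4264 km/s.
Total Δv = Δv₁ + Δv₂ = 4.062 km/s.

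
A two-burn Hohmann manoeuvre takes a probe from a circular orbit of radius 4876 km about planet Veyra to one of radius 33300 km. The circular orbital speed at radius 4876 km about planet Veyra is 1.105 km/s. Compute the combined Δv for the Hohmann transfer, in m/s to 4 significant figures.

Δv = 563.6 m/s

From the circular-orbit relation v² = μ/r at r = 4876 km: μ = v²r = (1.105)² × 4876 = 5953.72 km³/s².
Semi-major axis of the transfer orbit: a_t = (4876 + 33300)/2 = 19088 km.
At r₁ the circular-orbit speed is v₁ = √(μ/r₁) = 1.1050 km/s.
On the transfer ellipse at r₁, vis-viva gives v_p = √[μ(2/r₁ − 1/a_t)] = 1.4595 km/s.
First burn Δv₁ = |v_p − v₁| = 0.3545 km/s.
Circular speed at r₂: v₂ = √(μ/r₂) = 0.4228 km/s.
Transfer-orbit speed at r₂: v_a = √[μ(2/r₂ − 1/a_t)] = 0.2137 km/s.
Second burn Δv₂ = |v₂ − v_a| = 0.2091 km/s.
Δv = Δv₁ + Δv₂ = 0.3545 + 0.2091 = 0.5636 km/s.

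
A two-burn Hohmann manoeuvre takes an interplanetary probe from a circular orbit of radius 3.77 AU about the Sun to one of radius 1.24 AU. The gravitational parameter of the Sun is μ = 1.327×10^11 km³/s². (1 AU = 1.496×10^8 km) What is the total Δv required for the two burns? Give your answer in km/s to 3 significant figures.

Δv = 10.6 km/s

In km: r₁ = 3.77 × 1.496×10^8 = 5.63992×10^8 km; r₂ = 1.24 × 1.496×10^8 = 1.85504×10^8 km.
The Hohmann ellipse has a_t = (r₁ + r₂)/2 = 3.74748×10^8 km.
Circular speed at r₁: v₁ = √(μ/r₁) = √(1.327×10^11/5.63992×10^8) = 15.339 km/s.
Transfer-orbit speed at r₁ (vis-viva): v_a = √[μ(2/r₁ − 1/a_t)] = 10.792 km/s.
First burn Δv₁ = |v_a − v₁| = 4.547 km/s.
At r₂, v₂ = √(μ/r₂) = 26.746 km/s.
Transfer-orbit speed at r₂: v_p = √[μ(2/r₂ − 1/a_t)] = 32.811 km/s.
Second burn Δv₂ = |v₂ − v_p| = 6.065 km/s.
Δv = Δv₁ + Δv₂ = 4.547 + 6.065 = 10.61 km/s.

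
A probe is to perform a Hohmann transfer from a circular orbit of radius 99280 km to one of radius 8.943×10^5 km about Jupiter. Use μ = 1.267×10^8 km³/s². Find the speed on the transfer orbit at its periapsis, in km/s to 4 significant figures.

v = 47.93 km/s

Semi-major axis of the transfer orbit: a_t = (99280 + 8.943×10^5)/2 = 4.9679×10^5 km.
At periapsis, r = 99280 km.
From the vis-viva equation, v = √[μ(2/r − 1/a_t)] = 47.93 km/s.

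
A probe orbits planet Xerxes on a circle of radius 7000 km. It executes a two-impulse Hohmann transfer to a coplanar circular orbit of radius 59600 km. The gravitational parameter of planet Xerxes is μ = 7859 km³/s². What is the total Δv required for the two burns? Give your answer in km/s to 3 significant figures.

Δv = 0.555 km/s

The Hohmann ellipse has a_t = (r₁ + r₂)/2 = 33300 km.
Circular speed at r₁: v₁ = √(μ/r₁) = √(7859/7000) = 1.060 km/s.
On the transfer ellipse at r₁, vis-viva gives v_p = √[μ(2/r₁ − 1/a_t)] = 1.418 km/s.
First burn Δv₁ = |v_p − v₁| = 0.3580 km/s.
Circular speed at r₂: v₂ = √(μ/r₂) = 0.3631 km/s.
Transfer-orbit speed at r₂: v_a = √[μ(2/r₂ − 1/a_t)] = 0.1665 km/s.
Second burn Δv₂ = |v₂ − v_a| = 0.1966 km/s.
Δv = Δv₁ + Δv₂ = 0.3580 + 0.1966 = 0.5546 km/s.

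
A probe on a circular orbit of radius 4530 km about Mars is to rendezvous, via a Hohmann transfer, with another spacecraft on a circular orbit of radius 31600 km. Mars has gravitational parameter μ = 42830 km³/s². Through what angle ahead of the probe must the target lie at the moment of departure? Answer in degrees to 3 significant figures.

φ = 102°

Semi-major axis of the transfer orbit: a_t = (4530 + 31600)/2 = 18065 km.
The half-period of the transfer ellipse is t = π√(a_t³/μ) = 36860 s.
The target's mean motion on its circular orbit is ω₂ = √(μ/r₂³) = 3.684×10^-5 rad/s.
Angle swept by the target during transfer: ω₂·t = 1.3579 rad = 77.80°.
Arrival is 180° from departure on the ellipse, so φ = 180° − 77.80° = 102°.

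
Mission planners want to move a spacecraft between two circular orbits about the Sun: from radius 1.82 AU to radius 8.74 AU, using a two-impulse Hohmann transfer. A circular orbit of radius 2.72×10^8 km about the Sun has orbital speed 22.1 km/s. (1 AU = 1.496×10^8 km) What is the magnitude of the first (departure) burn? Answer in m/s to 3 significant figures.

Δv₁ = 6330 m/s

From the circular-orbit relation v² = μ/r at r = 2.72×10^8 km: μ = v²r = (22.1)² × 2.72×10^8 = 1.32848×10^11 km³/s².
In km: r₁ = 1.82 × 1.496×10^8 = 2.72272×10^8 km; r₂ = 8.74 × 1.496×10^8 = 1.307504×10^9 km.
Transfer-ellipse semi-major axis a_t = (r₁ + r₂)/2 = (2.72272×10^8 + 1.307504×10^9)/2 = 7.89888×10^8 km.
Circular speed at r = 2.72272×10^8 km: v_c = √(μ/r) = 22.09 km/s.
Transfer-orbit speed at the same r (vis-viva, a = a_t): v_t = √[μ(2/r − 1/a_t)] = 28.42 km/s.
Δv₁ = |v_t − v_c| = |28.42 − 22.09| = 6.330 km/s.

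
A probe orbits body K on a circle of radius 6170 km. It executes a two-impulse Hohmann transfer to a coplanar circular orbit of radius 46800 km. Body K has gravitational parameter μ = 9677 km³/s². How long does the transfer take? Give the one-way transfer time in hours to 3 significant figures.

t = 38.2 hours

Semi-major axis of the transfer orbit: a_t = (6170 + 46800)/2 = 26485 km.
Transfer time t = π√(a_t³/μ) = π√((26485)³ / 9677) = 1.3765×10^5 s.
Converting: 1.3765×10^5 s ÷ 3600 s/hour = 38.2 hours.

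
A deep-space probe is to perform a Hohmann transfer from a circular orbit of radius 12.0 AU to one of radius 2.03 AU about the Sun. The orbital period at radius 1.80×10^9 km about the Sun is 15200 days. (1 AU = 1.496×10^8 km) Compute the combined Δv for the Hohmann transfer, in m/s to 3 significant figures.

From Kepler's third law T² = 4π²r³/μ at r = 1.80×10^9 km, T = 15200 days = 15200 × 86400 s = 1.31328×10^9 s: μ = 4π²r³/T² = 1.33494×10^11 km³/s².
In km: r₁ = 12.0 × 1.496×10^8 = 1.7952×10^9 km; r₂ = 2.03 × 1.496×10^8 = 3.03688×10^8 km.
Transfer-ellipse semi-major axis a_t = (r₁ + r₂)/2 = (1.7952×10^9 + 3.03688×10^8)/2 = 1.049444×10^9 km.
At r₁ the circular-orbit speed is v₁ = √(μ/r₁) = 8.623 km/s.
Transfer-orbit speed at r₁ (v² = μ(2/r − 1/a)): v_a = √[μ(2/r₁ − 1/a_t)] = 4.639 km/s.
First burn Δv₁ = |v_a − v₁| = 3.984 km/s.
Circular speed at r₂: v₂ = √(μ/r₂) = 20.966 km/s.
Transfer-orbit speed at r₂: v_p = √[μ(2/r₂ − 1/a_t)] = 27.422 km/s.
Second burn Δv₂ = |v₂ − v_p| = 6.456 km/s.
Δv = Δv₁ + Δv₂ = 3.984 + 6.456 = 10.44 km/s.

Δv = 10400 m/s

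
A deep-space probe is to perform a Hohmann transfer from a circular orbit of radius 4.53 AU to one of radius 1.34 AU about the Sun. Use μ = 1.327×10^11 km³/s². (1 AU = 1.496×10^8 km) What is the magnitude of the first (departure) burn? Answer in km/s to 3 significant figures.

Δv₁ = 4.54 km/s

In km: r₁ = 4.53 × 1.496×10^8 = 6.77688×10^8 km; r₂ = 1.34 × 1.496×10^8 = 2.00464×10^8 km.
Semi-major axis of the transfer orbit: a_t = (6.77688×10^8 + 2.00464×10^8)/2 = 4.39076×10^8 km.
Circular speed at r = 6.77688×10^8 km: v_c = √(μ/r) = 13.993 km/s.
Transfer-orbit speed at the same r (vis-viva, a = a_t): v_t = √[μ(2/r − 1/a_t)] = 9.4552 km/s.
Δv₁ = |v_t − v_c| = |9.4552 − 13.993| = 4.538 km/s.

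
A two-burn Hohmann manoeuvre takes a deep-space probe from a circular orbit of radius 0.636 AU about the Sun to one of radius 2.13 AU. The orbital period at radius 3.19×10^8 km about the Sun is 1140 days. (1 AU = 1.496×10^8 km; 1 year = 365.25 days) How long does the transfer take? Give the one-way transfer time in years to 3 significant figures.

From Kepler's third law T² = 4π²r³/μ at r = 3.19×10^8 km, T = 1140 days = 1140 × 86400 s = 9.8496×10^7 s: μ = 4π²r³/T² = 1.32097×10^11 km³/s².
In km: r₁ = 0.636 × 1.496×10^8 = 9.51456×10^7 km; r₂ = 2.13 × 1.496×10^8 = 3.18648×10^8 km.
Semi-major axis of the transfer orbit: a_t = (9.51456×10^7 + 3.18648×10^8)/2 = 2.068968×10^8 km.
Transfer time t = π√(a_t³/μ) = π√((2.068968×10^8)³ / 1.32097×10^11) = 2.572×10^7 s.
Converting: 2.572×10^7 s ÷ 3.15576×10^7 s/year (365.25 × 86400) = 0.815 years.

t = 0.815 years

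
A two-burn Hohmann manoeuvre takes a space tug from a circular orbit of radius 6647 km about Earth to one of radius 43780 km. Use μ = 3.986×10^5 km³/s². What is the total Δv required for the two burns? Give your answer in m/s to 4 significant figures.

Δv = 3928 m/s

The Hohmann ellipse has a_t = (r₁ + r₂)/2 = 25213.5 km.
Circular speed at r₁: v₁ = √(μ/r₁) = √(3.986×10^5/6647) = 7.7438 km/s.
On the transfer ellipse at r₁, v² = μ(2/r − 1/a) gives v_p = √[μ(2/r₁ − 1/a_t)] = 10.204 km/s.
First burn Δv₁ = |v_p − v₁| = 2.460 km/s.
Circular speed at r₂: v₂ = √(μ/r₂) = 3.017 km/s.
Transfer-orbit speed at r₂: v_a = √[μ(2/r₂ − 1/a_t)] = 1.549 km/s.
Second burn Δv₂ = |v₂ − v_a| = 1.468 km/s.
Δv = Δv₁ + Δv₂ = 2.460 + 1.468 = 3.928 km/s.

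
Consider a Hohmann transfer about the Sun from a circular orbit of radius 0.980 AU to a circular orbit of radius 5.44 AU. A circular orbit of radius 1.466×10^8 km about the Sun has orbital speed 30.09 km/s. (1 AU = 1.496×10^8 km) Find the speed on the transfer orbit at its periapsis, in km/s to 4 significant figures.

From the circular-orbit relation v² = μ/r at r = 1.466×10^8 km: μ = v²r = (30.09)² × 1.466×10^8 = 1.32733×10^11 km³/s².
In km: r₁ = 0.980 × 1.496×10^8 = 1.46608×10^8 km; r₂ = 5.44 × 1.496×10^8 = 8.13824×10^8 km.
Semi-major axis of the transfer orbit: a_t = (1.46608×10^8 + 8.13824×10^8)/2 = 4.80216×10^8 km.
The periapsis of the transfer ellipse is at r = 1.46608×10^8 km.
From the vis-viva equation, v = √[μ(2/r − 1/a_t)] = 39.17 km/s.

v = 39.17 km/s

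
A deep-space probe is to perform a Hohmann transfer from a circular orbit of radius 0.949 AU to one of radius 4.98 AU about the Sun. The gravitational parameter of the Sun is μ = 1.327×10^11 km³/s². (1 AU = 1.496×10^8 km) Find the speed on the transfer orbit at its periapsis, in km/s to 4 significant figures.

v = 39.63 km/s

In km: r₁ = 0.949 × 1.496×10^8 = 1.419704×10^8 km; r₂ = 4.98 × 1.496×10^8 = 7.45008×10^8 km.
Transfer-ellipse semi-major axis a_t = (r₁ + r₂)/2 = (1.419704×10^8 + 7.45008×10^8)/2 = 4.434892×10^8 km.
At periapsis, r = 1.419704×10^8 km.
Applying v² = μ(2/r − 1/a_t): v = 39.63 km/s.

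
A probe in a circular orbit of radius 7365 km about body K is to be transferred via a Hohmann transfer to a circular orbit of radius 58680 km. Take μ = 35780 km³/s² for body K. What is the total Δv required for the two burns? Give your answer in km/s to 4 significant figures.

Transfer-ellipse semi-major axis a_t = (r₁ + r₂)/2 = (7365 + 58680)/2 = 33022.5 km.
Circular speed at r₁: v₁ = √(μ/r₁) = √(35780/7365) = 2.204 km/s.
On the transfer ellipse at r₁, vis-viva gives v_p = √[μ(2/r₁ − 1/a_t)] = 2.938 km/s.
First burn Δv₁ = |v_p − v₁| = 0.7340 km/s.
At r₂, v₂ = √(μ/r₂) = 0.7809 km/s.
Transfer-orbit speed at r₂: v_a = √[μ(2/r₂ − 1/a_t)] = 0.3688 km/s.
Second burn Δv₂ = |v₂ − v_a| = 0.4121 km/s.
Total Δv = Δv₁ + Δv₂ = 1.146 km/s.

Δv = 1.146 km/s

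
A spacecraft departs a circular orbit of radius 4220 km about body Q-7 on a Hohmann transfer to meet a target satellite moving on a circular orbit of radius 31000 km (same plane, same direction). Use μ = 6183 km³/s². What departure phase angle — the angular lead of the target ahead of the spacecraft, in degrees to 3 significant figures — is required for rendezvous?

The Hohmann ellipse has a_t = (r₁ + r₂)/2 = 17610 km.
The half-period of the transfer ellipse is t = π√(a_t³/μ) = 93366.1 s.
The target's mean motion on its circular orbit is ω₂ = √(μ/r₂³) = 1.44065×10^-5 rad/s.
Angle swept by the target during transfer: ω₂·t = 1.3451 rad = 77.07°.
The spacecraft traverses 180° on the transfer ellipse, so the target must lead by 180° − 77.07° = 103°.

φ = 103°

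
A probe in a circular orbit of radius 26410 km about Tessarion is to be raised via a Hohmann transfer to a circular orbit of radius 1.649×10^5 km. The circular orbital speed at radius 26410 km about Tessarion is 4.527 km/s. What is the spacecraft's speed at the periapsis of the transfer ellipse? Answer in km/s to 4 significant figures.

From the circular-orbit relation v² = μ/r at r = 26410 km: μ = v²r = (4.527)² × 26410 = 5.41239×10^5 km³/s².
Transfer-ellipse semi-major axis a_t = (r₁ + r₂)/2 = (26410 + 1.649×10^5)/2 = 95655 km.
At periapsis, r = 26410 km.
Vis-viva: v = √[μ(2/r − 1/a_t)] = √[5.41239×10^5 × (2/26410 − 1/95655)] = 5.944 km/s.

v = 5.944 km/s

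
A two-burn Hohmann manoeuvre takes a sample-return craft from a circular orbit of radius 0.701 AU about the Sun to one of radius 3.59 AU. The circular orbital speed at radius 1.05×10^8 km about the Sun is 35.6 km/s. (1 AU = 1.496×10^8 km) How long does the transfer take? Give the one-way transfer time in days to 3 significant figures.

t = 573 days

From the circular-orbit relation v² = μ/r at r = 1.05×10^8 km: μ = v²r = (35.6)² × 1.05×10^8 = 1.33073×10^11 km³/s².
In km: r₁ = 0.701 × 1.496×10^8 = 1.048696×10^8 km; r₂ = 3.59 × 1.496×10^8 = 5.37064×10^8 km.
Transfer-ellipse semi-major axis a_t = (r₁ + r₂)/2 = (1.048696×10^8 + 5.37064×10^8)/2 = 3.209668×10^8 km.
By Kepler's third law the transfer-orbit period is T = 2π√(a_t³/μ), so t = T/2 = 4.952×10^7 s.
Converting: 4.952×10^7 s ÷ 86400 s/day = 573 days.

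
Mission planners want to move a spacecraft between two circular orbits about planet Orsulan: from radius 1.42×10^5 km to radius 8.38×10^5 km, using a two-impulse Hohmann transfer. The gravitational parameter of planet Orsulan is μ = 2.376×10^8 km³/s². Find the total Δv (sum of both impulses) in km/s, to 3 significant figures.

Transfer-ellipse semi-major axis a_t = (r₁ + r₂)/2 = (1.420×10^5 + 8.380×10^5)/2 = 4.900×10^5 km.
At r₁ the circular-orbit speed is v₁ = √(μ/r₁) = 40.905 km/s.
Transfer-orbit speed at r₁ (vis-viva equation): v_p = √[μ(2/r₁ − 1/a_t)] = 53.494 km/s.
First burn Δv₁ = |v_p − v₁| = 12.59 km/s.
At r₂, v₂ = √(μ/r₂) = 16.8384 km/s.
Transfer-orbit speed at r₂: v_a = √[μ(2/r₂ − 1/a_t)] = 9.06457 km/s.
Second burn Δv₂ = |v₂ − v_a| = 7.774 km/s.
Δv = Δv₁ + Δv₂ = 12.59 + 7.774 = 20.36 km/s.

Δv = 20.4 km/s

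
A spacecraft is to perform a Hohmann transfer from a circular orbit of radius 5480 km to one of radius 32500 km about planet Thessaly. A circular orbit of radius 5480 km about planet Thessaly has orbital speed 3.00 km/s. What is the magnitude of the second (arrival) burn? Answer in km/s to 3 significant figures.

From the circular-orbit relation v² = μ/r at r = 5480 km: μ = v²r = (3.00)² × 5480 = 49320.0 km³/s².
Transfer-ellipse semi-major axis a_t = (r₁ + r₂)/2 = (5480 + 32500)/2 = 18990 km.
Circular speed at r = 32500 km: v_c = √(μ/r) = 1.2319 km/s.
Transfer-orbit speed at the same r (vis-viva, a = a_t): v_t = √[μ(2/r − 1/a_t)] = 0.66176 km/s.
Δv₂ = |v_t − v_c| = |0.66176 − 1.2319| = 0.5701 km/s.

Δv₂ = 0.570 km/s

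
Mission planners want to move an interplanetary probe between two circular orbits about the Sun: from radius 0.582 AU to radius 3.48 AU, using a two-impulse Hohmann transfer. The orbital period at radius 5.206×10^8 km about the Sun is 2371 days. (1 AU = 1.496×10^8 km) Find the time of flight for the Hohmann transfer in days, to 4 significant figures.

From Kepler's third law T² = 4π²r³/μ at r = 5.206×10^8 km, T = 2371 days = 2371 × 86400 s = 2.048544×10^8 s: μ = 4π²r³/T² = 1.32734×10^11 km³/s².
In km: r₁ = 0.582 × 1.496×10^8 = 8.70672×10^7 km; r₂ = 3.48 × 1.496×10^8 = 5.20608×10^8 km.
Semi-major axis of the transfer orbit: a_t = (8.70672×10^7 + 5.20608×10^8)/2 = 3.038376×10^8 km.
By Kepler's third law the transfer-orbit period is T = 2π√(a_t³/μ), so t = T/2 = 4.567×10^7 s.
Converting: 4.567×10^7 s ÷ 86400 s/day = 528.6 days.

t = 528.6 days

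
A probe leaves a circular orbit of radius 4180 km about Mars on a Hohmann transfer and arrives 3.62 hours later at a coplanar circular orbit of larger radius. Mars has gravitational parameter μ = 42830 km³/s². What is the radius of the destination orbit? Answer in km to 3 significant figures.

Transfer time t = 3.62 hours = 13032 s, and t = π√(a_t³/μ).
So a_t = (μ t²/π²)^(1/3) = (42830 × (13032)² / π²)^(1/3) = 9032.8 km.
Since a_t = (r₁ + r₂)/2, r₂ = 2a_t − r₁ = 2×9032.8 − 4180 = 13885.6 km.

r₂ = 13900 km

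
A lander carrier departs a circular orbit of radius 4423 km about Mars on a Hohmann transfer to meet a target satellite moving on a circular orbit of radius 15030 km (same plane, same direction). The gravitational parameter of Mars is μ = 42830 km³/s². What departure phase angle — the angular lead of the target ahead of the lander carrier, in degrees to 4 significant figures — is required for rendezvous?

φ = 86.29°

The Hohmann ellipse has a_t = (r₁ + r₂)/2 = 9726.5 km.
Transfer time t = π√(a_t³/μ) = 14562 s.
Target angular speed ω₂ = √(μ/r₂³) = 1.1231×10^-4 rad/s.
Angle swept by the target during transfer: ω₂·t = 1.6355 rad = 93.71°.
The lander carrier traverses 180° on the transfer ellipse, so the target must lead by 180° − 93.71° = 86.29°.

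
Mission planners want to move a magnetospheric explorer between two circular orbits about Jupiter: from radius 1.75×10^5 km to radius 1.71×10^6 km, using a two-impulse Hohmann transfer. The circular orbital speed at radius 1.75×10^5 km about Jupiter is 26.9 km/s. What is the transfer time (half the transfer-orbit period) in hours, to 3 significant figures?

From the circular-orbit relation v² = μ/r at r = 1.75×10^5 km: μ = v²r = (26.9)² × 1.75×10^5 = 1.26632×10^8 km³/s².
Semi-major axis of the transfer orbit: a_t = (1.750×10^5 + 1.710×10^6)/2 = 9.425×10^5 km.
Half the transfer-orbit period gives t = π√(a_t³/μ) = 2.5545×10^5 s.
Converting: 2.5545×10^5 s ÷ 3600 s/hour = 71.0 hours.

t = 71.0 hours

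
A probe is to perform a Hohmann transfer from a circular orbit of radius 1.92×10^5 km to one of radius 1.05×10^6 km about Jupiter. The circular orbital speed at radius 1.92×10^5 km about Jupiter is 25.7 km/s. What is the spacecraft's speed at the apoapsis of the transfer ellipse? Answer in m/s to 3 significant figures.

v = 6110 m/s

From the circular-orbit relation v² = μ/r at r = 1.92×10^5 km: μ = v²r = (25.7)² × 1.92×10^5 = 1.26814×10^8 km³/s².
The Hohmann ellipse has a_t = (r₁ + r₂)/2 = 6.210×10^5 km.
At apoapsis, r = 1.050×10^6 km.
From the vis-viva equation, v = √[μ(2/r − 1/a_t)] = 6.111 km/s.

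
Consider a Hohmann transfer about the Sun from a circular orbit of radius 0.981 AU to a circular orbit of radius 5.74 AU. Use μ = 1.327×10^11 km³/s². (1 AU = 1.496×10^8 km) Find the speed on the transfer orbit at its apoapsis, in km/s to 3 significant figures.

In km: r₁ = 0.981 × 1.496×10^8 = 1.467576×10^8 km; r₂ = 5.74 × 1.496×10^8 = 8.58704×10^8 km.
The Hohmann ellipse has a_t = (r₁ + r₂)/2 = 5.027308×10^8 km.
The apoapsis of the transfer ellipse is at r = 8.58704×10^8 km.
Vis-viva: v = √[μ(2/r − 1/a_t)] = √[1.327×10^11 × (2/8.58704×10^8 − 1/5.027308×10^8)] = 6.717 km/s.

v = 6.72 km/s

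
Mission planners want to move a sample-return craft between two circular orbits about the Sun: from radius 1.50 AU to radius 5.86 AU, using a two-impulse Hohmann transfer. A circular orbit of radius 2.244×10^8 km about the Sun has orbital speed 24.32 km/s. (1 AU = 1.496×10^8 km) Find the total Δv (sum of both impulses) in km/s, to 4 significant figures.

From the circular-orbit relation v² = μ/r at r = 2.244×10^8 km: μ = v²r = (24.32)² × 2.244×10^8 = 1.32724×10^11 km³/s².
In km: r₁ = 1.50 × 1.496×10^8 = 2.244×10^8 km; r₂ = 5.86 × 1.496×10^8 = 8.76656×10^8 km.
Transfer-ellipse semi-major axis a_t = (r₁ + r₂)/2 = (2.244×10^8 + 8.76656×10^8)/2 = 5.50528×10^8 km.
Circular speed at r₁: v₁ = √(μ/r₁) = √(1.32724×10^11/2.244×10^8) = 24.320 km/s.
Transfer-orbit speed at r₁ (vis-viva): v_p = √[μ(2/r₁ − 1/a_t)] = 30.689 km/s.
First burn Δv₁ = |v_p − v₁| = 6.369 km/s.
Circular speed at r₂: v₂ = √(μ/r₂) = 12.3044 km/s.
Transfer-orbit speed at r₂: v_a = √[μ(2/r₂ − 1/a_t)] = 7.85565 km/s.
Second burn Δv₂ = |v₂ − v_a| = 4.449 km/s.
Δv = Δv₁ + Δv₂ = 6.369 + 4.449 = 10.82 km/s.

Δv = 10.82 km/s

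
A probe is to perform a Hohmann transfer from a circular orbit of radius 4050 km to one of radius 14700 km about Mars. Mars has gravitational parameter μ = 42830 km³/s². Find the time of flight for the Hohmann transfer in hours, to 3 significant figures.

t = 3.83 hours

The Hohmann ellipse has a_t = (r₁ + r₂)/2 = 9375 km.
Half the transfer-orbit period gives t = π√(a_t³/μ) = 13780 s.
Converting: 13780 s ÷ 3600 s/hour = 3.83 hours.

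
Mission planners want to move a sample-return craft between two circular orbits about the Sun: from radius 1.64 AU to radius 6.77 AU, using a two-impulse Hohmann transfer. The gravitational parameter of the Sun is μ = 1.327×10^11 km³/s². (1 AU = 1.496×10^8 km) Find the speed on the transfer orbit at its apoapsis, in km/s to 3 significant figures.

In km: r₁ = 1.64 × 1.496×10^8 = 2.45344×10^8 km; r₂ = 6.77 × 1.496×10^8 = 1.012792×10^9 km.
The Hohmann ellipse has a_t = (r₁ + r₂)/2 = 6.29068×10^8 km.
At apoapsis, r = 1.012792×10^9 km.
Applying v² = μ(2/r − 1/a_t): v = 7.148 km/s.

v = 7.15 km/s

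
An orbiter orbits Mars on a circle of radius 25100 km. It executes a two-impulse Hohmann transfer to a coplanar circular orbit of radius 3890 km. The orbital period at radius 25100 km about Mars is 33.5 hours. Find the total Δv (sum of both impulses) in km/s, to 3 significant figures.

From Kepler's third law T² = 4π²r³/μ at r = 25100 km, T = 33.5 hours = 33.5 × 3600 s = 1.206×10^5 s: μ = 4π²r³/T² = 42922.6 km³/s².
Transfer-ellipse semi-major axis a_t = (r₁ + r₂)/2 = (25100 + 3890)/2 = 14495 km.
At r₁ the circular-orbit speed is v₁ = √(μ/r₁) = 1.30769 km/s.
Transfer-orbit speed at r₁ (v² = μ(2/r − 1/a)): v_a = √[μ(2/r₁ − 1/a_t)] = 0.677442 km/s.
First burn Δv₁ = |v_a − v₁| = 0.63025 km/s.
At r₂, v₂ = √(μ/r₂) = 3.3218 km/s.
Transfer-orbit speed at r₂: v_p = √[μ(2/r₂ − 1/a_t)] = 4.3712 km/s.
Second burn Δv₂ = |v₂ − v_p| = 1.0494 km/s.
Δv = Δv₁ + Δv₂ = 0.63025 + 1.0494 = 1.680 km/s.

Δv = 1.68 km/s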